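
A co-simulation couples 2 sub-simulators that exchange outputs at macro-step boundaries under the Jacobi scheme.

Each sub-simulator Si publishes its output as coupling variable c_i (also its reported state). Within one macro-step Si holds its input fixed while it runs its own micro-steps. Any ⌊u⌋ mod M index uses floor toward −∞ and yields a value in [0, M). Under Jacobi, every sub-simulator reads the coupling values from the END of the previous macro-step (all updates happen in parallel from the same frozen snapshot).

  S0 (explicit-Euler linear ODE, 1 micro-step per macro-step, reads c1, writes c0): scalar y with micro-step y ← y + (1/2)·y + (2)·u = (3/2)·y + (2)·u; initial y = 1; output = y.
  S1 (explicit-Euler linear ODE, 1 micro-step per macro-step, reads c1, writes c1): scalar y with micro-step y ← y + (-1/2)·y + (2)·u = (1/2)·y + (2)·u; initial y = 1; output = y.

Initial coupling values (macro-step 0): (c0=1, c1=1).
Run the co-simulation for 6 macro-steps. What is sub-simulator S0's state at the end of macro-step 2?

macro 1: S0 reads c1=1 → after 1×micro: 7/2; S1 reads c1=1 → after 1×micro: 5/2 ⇒ (c0=7/2, c1=5/2)
macro 2: S0 reads c1=5/2 → after 1×micro: 41/4; S1 reads c1=5/2 → after 1×micro: 25/4 ⇒ (c0=41/4, c1=25/4)
macro 3: S0 reads c1=25/4 → after 1×micro: 223/8; S1 reads c1=25/4 → after 1×micro: 125/8 ⇒ (c0=223/8, c1=125/8)
macro 4: S0 reads c1=125/8 → after 1×micro: 1169/16; S1 reads c1=125/8 → after 1×micro: 625/16 ⇒ (c0=1169/16, c1=625/16)
macro 5: S0 reads c1=625/16 → after 1×micro: 6007/32; S1 reads c1=625/16 → after 1×micro: 3125/32 ⇒ (c0=6007/32, c1=3125/32)
macro 6: S0 reads c1=3125/32 → after 1×micro: 30521/64; S1 reads c1=3125/32 → after 1×micro: 15625/64 ⇒ (c0=30521/64, c1=15625/64)

S0 state at macro-step 2 = 41/4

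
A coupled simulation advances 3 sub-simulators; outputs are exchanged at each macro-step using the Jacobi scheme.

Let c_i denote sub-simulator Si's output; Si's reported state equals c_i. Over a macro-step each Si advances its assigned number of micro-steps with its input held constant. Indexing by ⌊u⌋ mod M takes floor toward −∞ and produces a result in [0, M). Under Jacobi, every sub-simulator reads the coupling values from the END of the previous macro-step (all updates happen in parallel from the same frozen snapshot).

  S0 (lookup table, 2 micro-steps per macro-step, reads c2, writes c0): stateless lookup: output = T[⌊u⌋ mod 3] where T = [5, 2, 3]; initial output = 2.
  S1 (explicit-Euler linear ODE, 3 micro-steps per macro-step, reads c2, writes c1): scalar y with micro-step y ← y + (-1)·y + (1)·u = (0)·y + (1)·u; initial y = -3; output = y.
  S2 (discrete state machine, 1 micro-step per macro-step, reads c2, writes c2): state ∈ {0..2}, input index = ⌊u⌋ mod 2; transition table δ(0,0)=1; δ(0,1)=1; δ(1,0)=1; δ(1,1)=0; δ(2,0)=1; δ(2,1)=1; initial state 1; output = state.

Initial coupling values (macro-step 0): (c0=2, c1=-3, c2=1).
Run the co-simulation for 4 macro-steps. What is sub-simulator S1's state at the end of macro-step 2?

S1 state at macro-step 2 = 0

macro 1: S0 reads c2=1 → after 2×micro: 2; S1 reads c2=1 → after 3×micro: 1; S2 reads c2=1 → after 1×micro: 0 ⇒ (c0=2, c1=1, c2=0)
macro 2: S0 reads c2=0 → after 2×micro: 5; S1 reads c2=0 → after 3×micro: 0; S2 reads c2=0 → after 1×micro: 1 ⇒ (c0=5, c1=0, c2=1)
macro 3: S0 reads c2=1 → after 2×micro: 2; S1 reads c2=1 → after 3×micro: 1; S2 reads c2=1 → after 1×micro: 0 ⇒ (c0=2, c1=1, c2=0)
macro 4: S0 reads c2=0 → after 2×micro: 5; S1 reads c2=0 → after 3×micro: 0; S2 reads c2=0 → after 1×micro: 1 ⇒ (c0=5, c1=0, c2=1)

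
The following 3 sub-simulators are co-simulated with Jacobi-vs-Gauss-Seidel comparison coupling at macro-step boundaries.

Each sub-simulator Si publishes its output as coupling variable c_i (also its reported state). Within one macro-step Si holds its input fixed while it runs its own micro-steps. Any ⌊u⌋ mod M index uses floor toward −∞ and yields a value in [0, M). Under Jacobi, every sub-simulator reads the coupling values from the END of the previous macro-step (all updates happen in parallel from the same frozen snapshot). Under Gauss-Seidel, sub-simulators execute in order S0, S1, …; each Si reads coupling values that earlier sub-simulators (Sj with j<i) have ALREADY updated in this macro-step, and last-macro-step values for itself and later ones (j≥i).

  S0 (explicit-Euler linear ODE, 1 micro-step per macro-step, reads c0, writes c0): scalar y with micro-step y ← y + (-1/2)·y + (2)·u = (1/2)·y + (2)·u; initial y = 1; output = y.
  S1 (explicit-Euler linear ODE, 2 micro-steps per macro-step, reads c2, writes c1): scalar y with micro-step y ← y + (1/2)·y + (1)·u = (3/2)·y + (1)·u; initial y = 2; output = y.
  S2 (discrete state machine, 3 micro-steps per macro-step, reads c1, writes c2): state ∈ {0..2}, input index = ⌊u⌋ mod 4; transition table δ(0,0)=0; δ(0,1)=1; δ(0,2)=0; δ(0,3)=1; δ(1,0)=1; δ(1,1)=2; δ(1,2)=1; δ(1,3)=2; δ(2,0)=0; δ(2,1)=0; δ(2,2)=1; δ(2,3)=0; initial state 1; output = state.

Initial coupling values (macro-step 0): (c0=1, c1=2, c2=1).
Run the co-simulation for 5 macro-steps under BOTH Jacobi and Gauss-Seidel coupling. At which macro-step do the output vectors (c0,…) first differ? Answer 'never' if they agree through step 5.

first divergence at macro-step: never

[Jacobi] macro 1: S0 reads c0=1 → after 1×micro: 5/2; S1 reads c2=1 → after 2×micro: 7; S2 reads c1=2 → after 3×micro: 1 ⇒ (c0=5/2, c1=7, c2=1)
[Jacobi] macro 2: S0 reads c0=5/2 → after 1×micro: 25/4; S1 reads c2=1 → after 2×micro: 73/4; S2 reads c1=7 → after 3×micro: 1 ⇒ (c0=25/4, c1=73/4, c2=1)
[Jacobi] macro 3: S0 reads c0=25/4 → after 1×micro: 125/8; S1 reads c2=1 → after 2×micro: 697/16; S2 reads c1=73/4 → after 3×micro: 1 ⇒ (c0=125/8, c1=697/16, c2=1)
[Jacobi] macro 4: S0 reads c0=125/8 → after 1×micro: 625/16; S1 reads c2=1 → after 2×micro: 6433/64; S2 reads c1=697/16 → after 3×micro: 1 ⇒ (c0=625/16, c1=6433/64, c2=1)
[Jacobi] macro 5: S0 reads c0=625/16 → after 1×micro: 3125/32; S1 reads c2=1 → after 2×micro: 58537/256; S2 reads c1=6433/64 → after 3×micro: 1 ⇒ (c0=3125/32, c1=58537/256, c2=1)
[Gauss-Seidel] macro 1: S0 reads c0=1 → after 1×micro: 5/2; S1 reads c2=1 → after 2×micro: 7; S2 reads c1=7 → after 3×micro: 1 ⇒ (c0=5/2, c1=7, c2=1)
[Gauss-Seidel] macro 2: S0 reads c0=5/2 → after 1×micro: 25/4; S1 reads c2=1 → after 2×micro: 73/4; S2 reads c1=73/4 → after 3×micro: 1 ⇒ (c0=25/4, c1=73/4, c2=1)
[Gauss-Seidel] macro 3: S0 reads c0=25/4 → after 1×micro: 125/8; S1 reads c2=1 → after 2×micro: 697/16; S2 reads c1=697/16 → after 3×micro: 1 ⇒ (c0=125/8, c1=697/16, c2=1)
[Gauss-Seidel] macro 4: S0 reads c0=125/8 → after 1×micro: 625/16; S1 reads c2=1 → after 2×micro: 6433/64; S2 reads c1=6433/64 → after 3×micro: 1 ⇒ (c0=625/16, c1=6433/64, c2=1)
[Gauss-Seidel] macro 5: S0 reads c0=625/16 → after 1×micro: 3125/32; S1 reads c2=1 → after 2×micro: 58537/256; S2 reads c1=58537/256 → after 3×micro: 1 ⇒ (c0=3125/32, c1=58537/256, c2=1)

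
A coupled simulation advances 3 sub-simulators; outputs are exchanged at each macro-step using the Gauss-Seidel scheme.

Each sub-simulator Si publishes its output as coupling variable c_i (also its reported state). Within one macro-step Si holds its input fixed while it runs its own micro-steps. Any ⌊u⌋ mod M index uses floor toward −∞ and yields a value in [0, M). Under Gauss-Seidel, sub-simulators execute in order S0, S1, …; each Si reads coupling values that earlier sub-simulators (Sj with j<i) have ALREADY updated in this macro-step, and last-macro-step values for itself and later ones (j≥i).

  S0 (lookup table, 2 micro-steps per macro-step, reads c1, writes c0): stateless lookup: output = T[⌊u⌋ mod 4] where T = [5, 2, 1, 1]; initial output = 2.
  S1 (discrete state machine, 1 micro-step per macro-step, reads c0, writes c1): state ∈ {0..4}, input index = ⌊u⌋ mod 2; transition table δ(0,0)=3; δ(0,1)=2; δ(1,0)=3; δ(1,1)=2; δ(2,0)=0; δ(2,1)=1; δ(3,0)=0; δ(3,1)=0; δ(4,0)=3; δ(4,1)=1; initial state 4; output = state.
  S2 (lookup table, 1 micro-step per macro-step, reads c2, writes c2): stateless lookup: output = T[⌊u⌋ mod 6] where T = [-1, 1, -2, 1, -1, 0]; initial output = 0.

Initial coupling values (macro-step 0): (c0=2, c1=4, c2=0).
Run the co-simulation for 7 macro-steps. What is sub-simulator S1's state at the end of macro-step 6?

macro 1: S0 reads c1=4 → after 2×micro: 5; S1 reads c0=5 → after 1×micro: 1; S2 reads c2=0 → after 1×micro: -1 ⇒ (c0=5, c1=1, c2=-1)
macro 2: S0 reads c1=1 → after 2×micro: 2; S1 reads c0=2 → after 1×micro: 3; S2 reads c2=-1 → after 1×micro: 0 ⇒ (c0=2, c1=3, c2=0)
macro 3: S0 reads c1=3 → after 2×micro: 1; S1 reads c0=1 → after 1×micro: 0; S2 reads c2=0 → after 1×micro: -1 ⇒ (c0=1, c1=0, c2=-1)
macro 4: S0 reads c1=0 → after 2×micro: 5; S1 reads c0=5 → after 1×micro: 2; S2 reads c2=-1 → after 1×micro: 0 ⇒ (c0=5, c1=2, c2=0)
macro 5: S0 reads c1=2 → after 2×micro: 1; S1 reads c0=1 → after 1×micro: 1; S2 reads c2=0 → after 1×micro: -1 ⇒ (c0=1, c1=1, c2=-1)
macro 6: S0 reads c1=1 → after 2×micro: 2; S1 reads c0=2 → after 1×micro: 3; S2 reads c2=-1 → after 1×micro: 0 ⇒ (c0=2, c1=3, c2=0)
macro 7: S0 reads c1=3 → after 2×micro: 1; S1 reads c0=1 → after 1×micro: 0; S2 reads c2=0 → after 1×micro: -1 ⇒ (c0=1, c1=0, c2=-1)

S1 state at macro-step 6 = 3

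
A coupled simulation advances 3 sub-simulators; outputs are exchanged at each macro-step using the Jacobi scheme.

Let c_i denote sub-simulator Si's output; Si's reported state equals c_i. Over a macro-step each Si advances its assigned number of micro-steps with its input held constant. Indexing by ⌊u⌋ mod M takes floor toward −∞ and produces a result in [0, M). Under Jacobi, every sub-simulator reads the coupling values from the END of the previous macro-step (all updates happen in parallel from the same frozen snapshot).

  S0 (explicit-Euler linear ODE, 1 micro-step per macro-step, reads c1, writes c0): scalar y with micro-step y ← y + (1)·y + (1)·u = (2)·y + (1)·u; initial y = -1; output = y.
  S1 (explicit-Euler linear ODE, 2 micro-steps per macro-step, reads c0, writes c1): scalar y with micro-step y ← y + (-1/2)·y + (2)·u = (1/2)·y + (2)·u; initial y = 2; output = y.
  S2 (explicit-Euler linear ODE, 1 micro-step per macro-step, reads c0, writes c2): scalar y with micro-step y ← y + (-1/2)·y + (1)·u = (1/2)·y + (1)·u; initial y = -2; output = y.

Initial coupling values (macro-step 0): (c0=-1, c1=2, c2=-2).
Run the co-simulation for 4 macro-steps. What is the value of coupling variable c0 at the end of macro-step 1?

macro 1: S0 reads c1=2 → after 1×micro: 0; S1 reads c0=-1 → after 2×micro: -5/2; S2 reads c0=-1 → after 1×micro: -2 ⇒ (c0=0, c1=-5/2, c2=-2)
macro 2: S0 reads c1=-5/2 → after 1×micro: -5/2; S1 reads c0=0 → after 2×micro: -5/8; S2 reads c0=0 → after 1×micro: -1 ⇒ (c0=-5/2, c1=-5/8, c2=-1)
macro 3: S0 reads c1=-5/8 → after 1×micro: -45/8; S1 reads c0=-5/2 → after 2×micro: -245/32; S2 reads c0=-5/2 → after 1×micro: -3 ⇒ (c0=-45/8, c1=-245/32, c2=-3)
macro 4: S0 reads c1=-245/32 → after 1×micro: -605/32; S1 reads c0=-45/8 → after 2×micro: -2405/128; S2 reads c0=-45/8 → after 1×micro: -57/8 ⇒ (c0=-605/32, c1=-2405/128, c2=-57/8)

c0 at macro-step 1 = 0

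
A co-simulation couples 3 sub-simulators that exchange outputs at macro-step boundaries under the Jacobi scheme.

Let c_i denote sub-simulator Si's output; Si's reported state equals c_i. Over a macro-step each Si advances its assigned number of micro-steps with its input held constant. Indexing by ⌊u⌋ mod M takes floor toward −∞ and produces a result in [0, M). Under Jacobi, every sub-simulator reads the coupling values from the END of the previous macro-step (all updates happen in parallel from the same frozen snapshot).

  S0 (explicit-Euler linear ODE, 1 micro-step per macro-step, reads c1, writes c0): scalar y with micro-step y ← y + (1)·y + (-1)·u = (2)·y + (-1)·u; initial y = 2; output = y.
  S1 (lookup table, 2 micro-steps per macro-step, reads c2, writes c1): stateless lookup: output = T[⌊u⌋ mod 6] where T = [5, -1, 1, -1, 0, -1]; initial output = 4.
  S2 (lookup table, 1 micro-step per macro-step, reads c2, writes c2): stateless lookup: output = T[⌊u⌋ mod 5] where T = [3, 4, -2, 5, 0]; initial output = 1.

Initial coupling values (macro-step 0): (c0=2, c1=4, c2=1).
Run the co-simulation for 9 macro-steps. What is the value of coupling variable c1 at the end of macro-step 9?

c1 at macro-step 9 = -1

macro 1: S0 reads c1=4 → after 1×micro: 0; S1 reads c2=1 → after 2×micro: -1; S2 reads c2=1 → after 1×micro: 4 ⇒ (c0=0, c1=-1, c2=4)
macro 2: S0 reads c1=-1 → after 1×micro: 1; S1 reads c2=4 → after 2×micro: 0; S2 reads c2=4 → after 1×micro: 0 ⇒ (c0=1, c1=0, c2=0)
macro 3: S0 reads c1=0 → after 1×micro: 2; S1 reads c2=0 → after 2×micro: 5; S2 reads c2=0 → after 1×micro: 3 ⇒ (c0=2, c1=5, c2=3)
macro 4: S0 reads c1=5 → after 1×micro: -1; S1 reads c2=3 → after 2×micro: -1; S2 reads c2=3 → after 1×micro: 5 ⇒ (c0=-1, c1=-1, c2=5)
macro 5: S0 reads c1=-1 → after 1×micro: -1; S1 reads c2=5 → after 2×micro: -1; S2 reads c2=5 → after 1×micro: 3 ⇒ (c0=-1, c1=-1, c2=3)
macro 6: S0 reads c1=-1 → after 1×micro: -1; S1 reads c2=3 → after 2×micro: -1; S2 reads c2=3 → after 1×micro: 5 ⇒ (c0=-1, c1=-1, c2=5)
macro 7: S0 reads c1=-1 → after 1×micro: -1; S1 reads c2=5 → after 2×micro: -1; S2 reads c2=5 → after 1×micro: 3 ⇒ (c0=-1, c1=-1, c2=3)
macro 8: S0 reads c1=-1 → after 1×micro: -1; S1 reads c2=3 → after 2×micro: -1; S2 reads c2=3 → after 1×micro: 5 ⇒ (c0=-1, c1=-1, c2=5)
macro 9: S0 reads c1=-1 → after 1×micro: -1; S1 reads c2=5 → after 2×micro: -1; S2 reads c2=5 → after 1×micro: 3 ⇒ (c0=-1, c1=-1, c2=3)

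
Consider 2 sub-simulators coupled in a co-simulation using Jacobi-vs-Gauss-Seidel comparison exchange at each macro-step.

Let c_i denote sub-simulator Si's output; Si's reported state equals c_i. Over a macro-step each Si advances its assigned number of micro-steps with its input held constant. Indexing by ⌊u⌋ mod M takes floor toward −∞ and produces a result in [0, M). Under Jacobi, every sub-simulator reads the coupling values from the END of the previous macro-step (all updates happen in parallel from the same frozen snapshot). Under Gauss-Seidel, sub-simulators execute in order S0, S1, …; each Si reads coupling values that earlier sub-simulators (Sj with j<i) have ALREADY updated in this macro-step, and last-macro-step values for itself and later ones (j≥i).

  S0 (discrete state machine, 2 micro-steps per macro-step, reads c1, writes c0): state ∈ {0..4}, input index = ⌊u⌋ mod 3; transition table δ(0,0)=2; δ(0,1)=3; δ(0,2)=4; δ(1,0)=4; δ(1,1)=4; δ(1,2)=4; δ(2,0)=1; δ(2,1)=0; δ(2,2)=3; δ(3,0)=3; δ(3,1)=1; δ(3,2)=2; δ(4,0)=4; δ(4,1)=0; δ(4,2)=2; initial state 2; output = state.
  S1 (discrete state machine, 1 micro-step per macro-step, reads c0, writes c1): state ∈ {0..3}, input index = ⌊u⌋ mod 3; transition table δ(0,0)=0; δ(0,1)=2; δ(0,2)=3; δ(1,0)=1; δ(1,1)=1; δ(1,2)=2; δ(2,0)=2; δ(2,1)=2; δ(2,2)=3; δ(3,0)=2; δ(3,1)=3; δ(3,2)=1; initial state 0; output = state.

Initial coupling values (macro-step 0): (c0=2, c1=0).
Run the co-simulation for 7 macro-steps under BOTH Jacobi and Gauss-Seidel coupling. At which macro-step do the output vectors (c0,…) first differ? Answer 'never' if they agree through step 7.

[Jacobi] macro 1: S0 reads c1=0 → after 2×micro: 4; S1 reads c0=2 → after 1×micro: 3 ⇒ (c0=4, c1=3)
[Jacobi] macro 2: S0 reads c1=3 → after 2×micro: 4; S1 reads c0=4 → after 1×micro: 3 ⇒ (c0=4, c1=3)
[Jacobi] macro 3: S0 reads c1=3 → after 2×micro: 4; S1 reads c0=4 → after 1×micro: 3 ⇒ (c0=4, c1=3)
[Jacobi] macro 4: S0 reads c1=3 → after 2×micro: 4; S1 reads c0=4 → after 1×micro: 3 ⇒ (c0=4, c1=3)
[Jacobi] macro 5: S0 reads c1=3 → after 2×micro: 4; S1 reads c0=4 → after 1×micro: 3 ⇒ (c0=4, c1=3)
[Jacobi] macro 6: S0 reads c1=3 → after 2×micro: 4; S1 reads c0=4 → after 1×micro: 3 ⇒ (c0=4, c1=3)
[Jacobi] macro 7: S0 reads c1=3 → after 2×micro: 4; S1 reads c0=4 → after 1×micro: 3 ⇒ (c0=4, c1=3)
[Gauss-Seidel] macro 1: S0 reads c1=0 → after 2×micro: 4; S1 reads c0=4 → after 1×micro: 2 ⇒ (c0=4, c1=2)
[Gauss-Seidel] macro 2: S0 reads c1=2 → after 2×micro: 3; S1 reads c0=3 → after 1×micro: 2 ⇒ (c0=3, c1=2)
[Gauss-Seidel] macro 3: S0 reads c1=2 → after 2×micro: 3; S1 reads c0=3 → after 1×micro: 2 ⇒ (c0=3, c1=2)
[Gauss-Seidel] macro 4: S0 reads c1=2 → after 2×micro: 3; S1 reads c0=3 → after 1×micro: 2 ⇒ (c0=3, c1=2)
[Gauss-Seidel] macro 5: S0 reads c1=2 → after 2×micro: 3; S1 reads c0=3 → after 1×micro: 2 ⇒ (c0=3, c1=2)
[Gauss-Seidel] macro 6: S0 reads c1=2 → after 2×micro: 3; S1 reads c0=3 → after 1×micro: 2 ⇒ (c0=3, c1=2)
[Gauss-Seidel] macro 7: S0 reads c1=2 → after 2×micro: 3; S1 reads c0=3 → after 1×micro: 2 ⇒ (c0=3, c1=2)

first divergence at macro-step: 1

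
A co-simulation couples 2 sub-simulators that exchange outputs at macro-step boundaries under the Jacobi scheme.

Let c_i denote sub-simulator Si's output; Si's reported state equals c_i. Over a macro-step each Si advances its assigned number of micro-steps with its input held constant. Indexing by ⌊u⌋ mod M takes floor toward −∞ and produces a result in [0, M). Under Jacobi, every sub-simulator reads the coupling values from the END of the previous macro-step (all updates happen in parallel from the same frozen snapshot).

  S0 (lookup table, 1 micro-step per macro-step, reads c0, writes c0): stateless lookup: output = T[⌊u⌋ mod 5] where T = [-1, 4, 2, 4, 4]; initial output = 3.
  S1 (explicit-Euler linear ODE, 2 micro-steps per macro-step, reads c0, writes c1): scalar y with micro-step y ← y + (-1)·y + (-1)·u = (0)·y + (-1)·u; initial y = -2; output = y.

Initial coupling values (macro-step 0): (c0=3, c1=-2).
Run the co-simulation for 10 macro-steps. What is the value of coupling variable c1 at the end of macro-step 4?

macro 1: S0 reads c0=3 → after 1×micro: 4; S1 reads c0=3 → after 2×micro: -3 ⇒ (c0=4, c1=-3)
macro 2: S0 reads c0=4 → after 1×micro: 4; S1 reads c0=4 → after 2×micro: -4 ⇒ (c0=4, c1=-4)
macro 3: S0 reads c0=4 → after 1×micro: 4; S1 reads c0=4 → after 2×micro: -4 ⇒ (c0=4, c1=-4)
macro 4: S0 reads c0=4 → after 1×micro: 4; S1 reads c0=4 → after 2×micro: -4 ⇒ (c0=4, c1=-4)
macro 5: S0 reads c0=4 → after 1×micro: 4; S1 reads c0=4 → after 2×micro: -4 ⇒ (c0=4, c1=-4)
macro 6: S0 reads c0=4 → after 1×micro: 4; S1 reads c0=4 → after 2×micro: -4 ⇒ (c0=4, c1=-4)
macro 7: S0 reads c0=4 → after 1×micro: 4; S1 reads c0=4 → after 2×micro: -4 ⇒ (c0=4, c1=-4)
macro 8: S0 reads c0=4 → after 1×micro: 4; S1 reads c0=4 → after 2×micro: -4 ⇒ (c0=4, c1=-4)
macro 9: S0 reads c0=4 → after 1×micro: 4; S1 reads c0=4 → after 2×micro: -4 ⇒ (c0=4, c1=-4)
macro 10: S0 reads c0=4 → after 1×micro: 4; S1 reads c0=4 → after 2×micro: -4 ⇒ (c0=4, c1=-4)

c1 at macro-step 4 = -4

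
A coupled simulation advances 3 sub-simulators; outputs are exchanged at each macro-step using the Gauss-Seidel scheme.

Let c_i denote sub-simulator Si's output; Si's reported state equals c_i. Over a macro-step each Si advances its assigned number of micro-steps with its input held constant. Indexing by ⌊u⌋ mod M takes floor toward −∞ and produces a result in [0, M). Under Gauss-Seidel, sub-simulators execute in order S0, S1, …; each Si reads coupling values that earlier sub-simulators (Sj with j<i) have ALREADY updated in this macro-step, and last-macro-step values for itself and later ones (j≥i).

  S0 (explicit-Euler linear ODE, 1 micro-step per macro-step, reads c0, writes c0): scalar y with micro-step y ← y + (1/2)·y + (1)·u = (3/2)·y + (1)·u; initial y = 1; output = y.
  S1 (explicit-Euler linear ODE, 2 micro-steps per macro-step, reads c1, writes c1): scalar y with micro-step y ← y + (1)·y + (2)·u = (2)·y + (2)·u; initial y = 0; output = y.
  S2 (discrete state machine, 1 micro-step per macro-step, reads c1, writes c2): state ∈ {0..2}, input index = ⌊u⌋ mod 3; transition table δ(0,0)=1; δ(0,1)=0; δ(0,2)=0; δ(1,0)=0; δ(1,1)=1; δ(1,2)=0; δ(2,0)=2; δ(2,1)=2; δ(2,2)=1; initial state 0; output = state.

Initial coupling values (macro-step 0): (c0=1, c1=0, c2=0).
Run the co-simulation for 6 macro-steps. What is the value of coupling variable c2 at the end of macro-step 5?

macro 1: S0 reads c0=1 → after 1×micro: 5/2; S1 reads c1=0 → after 2×micro: 0; S2 reads c1=0 → after 1×micro: 1 ⇒ (c0=5/2, c1=0, c2=1)
macro 2: S0 reads c0=5/2 → after 1×micro: 25/4; S1 reads c1=0 → after 2×micro: 0; S2 reads c1=0 → after 1×micro: 0 ⇒ (c0=25/4, c1=0, c2=0)
macro 3: S0 reads c0=25/4 → after 1×micro: 125/8; S1 reads c1=0 → after 2×micro: 0; S2 reads c1=0 → after 1×micro: 1 ⇒ (c0=125/8, c1=0, c2=1)
macro 4: S0 reads c0=125/8 → after 1×micro: 625/16; S1 reads c1=0 → after 2×micro: 0; S2 reads c1=0 → after 1×micro: 0 ⇒ (c0=625/16, c1=0, c2=0)
macro 5: S0 reads c0=625/16 → after 1×micro: 3125/32; S1 reads c1=0 → after 2×micro: 0; S2 reads c1=0 → after 1×micro: 1 ⇒ (c0=3125/32, c1=0, c2=1)
macro 6: S0 reads c0=3125/32 → after 1×micro: 15625/64; S1 reads c1=0 → after 2×micro: 0; S2 reads c1=0 → after 1×micro: 0 ⇒ (c0=15625/64, c1=0, c2=0)

c2 at macro-step 5 = 1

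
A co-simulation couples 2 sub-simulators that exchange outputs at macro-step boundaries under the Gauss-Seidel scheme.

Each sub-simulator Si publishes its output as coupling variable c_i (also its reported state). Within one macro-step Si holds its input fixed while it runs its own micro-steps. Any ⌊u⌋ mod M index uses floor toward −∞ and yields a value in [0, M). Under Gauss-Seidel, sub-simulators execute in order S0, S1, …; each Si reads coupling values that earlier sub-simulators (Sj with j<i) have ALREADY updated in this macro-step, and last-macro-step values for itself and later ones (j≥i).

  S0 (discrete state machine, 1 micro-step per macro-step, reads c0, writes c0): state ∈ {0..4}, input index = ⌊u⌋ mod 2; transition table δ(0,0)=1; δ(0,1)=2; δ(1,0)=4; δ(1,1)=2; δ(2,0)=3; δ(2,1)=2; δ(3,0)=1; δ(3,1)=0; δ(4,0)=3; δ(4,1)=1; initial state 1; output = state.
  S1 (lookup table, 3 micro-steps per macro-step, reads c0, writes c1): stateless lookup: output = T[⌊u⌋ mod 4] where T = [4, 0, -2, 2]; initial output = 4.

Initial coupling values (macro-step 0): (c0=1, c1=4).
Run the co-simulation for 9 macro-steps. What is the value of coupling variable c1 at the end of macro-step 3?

macro 1: S0 reads c0=1 → after 1×micro: 2; S1 reads c0=2 → after 3×micro: -2 ⇒ (c0=2, c1=-2)
macro 2: S0 reads c0=2 → after 1×micro: 3; S1 reads c0=3 → after 3×micro: 2 ⇒ (c0=3, c1=2)
macro 3: S0 reads c0=3 → after 1×micro: 0; S1 reads c0=0 → after 3×micro: 4 ⇒ (c0=0, c1=4)
macro 4: S0 reads c0=0 → after 1×micro: 1; S1 reads c0=1 → after 3×micro: 0 ⇒ (c0=1, c1=0)
macro 5: S0 reads c0=1 → after 1×micro: 2; S1 reads c0=2 → after 3×micro: -2 ⇒ (c0=2, c1=-2)
macro 6: S0 reads c0=2 → after 1×micro: 3; S1 reads c0=3 → after 3×micro: 2 ⇒ (c0=3, c1=2)
macro 7: S0 reads c0=3 → after 1×micro: 0; S1 reads c0=0 → after 3×micro: 4 ⇒ (c0=0, c1=4)
macro 8: S0 reads c0=0 → after 1×micro: 1; S1 reads c0=1 → after 3×micro: 0 ⇒ (c0=1, c1=0)
macro 9: S0 reads c0=1 → after 1×micro: 2; S1 reads c0=2 → after 3×micro: -2 ⇒ (c0=2, c1=-2)

c1 at macro-step 3 = 4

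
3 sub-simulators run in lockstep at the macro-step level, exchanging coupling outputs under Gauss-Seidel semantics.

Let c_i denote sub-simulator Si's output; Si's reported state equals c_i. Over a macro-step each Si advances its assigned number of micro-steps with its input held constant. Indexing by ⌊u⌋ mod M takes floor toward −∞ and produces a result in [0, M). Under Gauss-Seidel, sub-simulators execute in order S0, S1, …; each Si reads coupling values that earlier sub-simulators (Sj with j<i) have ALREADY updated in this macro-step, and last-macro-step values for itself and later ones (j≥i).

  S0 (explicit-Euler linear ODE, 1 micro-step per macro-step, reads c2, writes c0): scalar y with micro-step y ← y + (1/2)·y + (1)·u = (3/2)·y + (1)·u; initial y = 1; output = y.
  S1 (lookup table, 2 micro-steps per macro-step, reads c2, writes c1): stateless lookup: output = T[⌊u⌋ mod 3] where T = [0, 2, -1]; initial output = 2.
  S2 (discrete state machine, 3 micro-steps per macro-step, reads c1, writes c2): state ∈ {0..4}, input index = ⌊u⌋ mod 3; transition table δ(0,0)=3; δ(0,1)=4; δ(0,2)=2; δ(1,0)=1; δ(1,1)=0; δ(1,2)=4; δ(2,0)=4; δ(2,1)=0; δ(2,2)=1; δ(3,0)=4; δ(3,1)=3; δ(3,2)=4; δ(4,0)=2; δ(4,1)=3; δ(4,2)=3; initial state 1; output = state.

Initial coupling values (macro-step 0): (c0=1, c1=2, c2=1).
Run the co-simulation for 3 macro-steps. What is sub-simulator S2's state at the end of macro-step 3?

S2 state at macro-step 3 = 4

macro 1: S0 reads c2=1 → after 1×micro: 5/2; S1 reads c2=1 → after 2×micro: 2; S2 reads c1=2 → after 3×micro: 4 ⇒ (c0=5/2, c1=2, c2=4)
macro 2: S0 reads c2=4 → after 1×micro: 31/4; S1 reads c2=4 → after 2×micro: 2; S2 reads c1=2 → after 3×micro: 3 ⇒ (c0=31/4, c1=2, c2=3)
macro 3: S0 reads c2=3 → after 1×micro: 117/8; S1 reads c2=3 → after 2×micro: 0; S2 reads c1=0 → after 3×micro: 4 ⇒ (c0=117/8, c1=0, c2=4)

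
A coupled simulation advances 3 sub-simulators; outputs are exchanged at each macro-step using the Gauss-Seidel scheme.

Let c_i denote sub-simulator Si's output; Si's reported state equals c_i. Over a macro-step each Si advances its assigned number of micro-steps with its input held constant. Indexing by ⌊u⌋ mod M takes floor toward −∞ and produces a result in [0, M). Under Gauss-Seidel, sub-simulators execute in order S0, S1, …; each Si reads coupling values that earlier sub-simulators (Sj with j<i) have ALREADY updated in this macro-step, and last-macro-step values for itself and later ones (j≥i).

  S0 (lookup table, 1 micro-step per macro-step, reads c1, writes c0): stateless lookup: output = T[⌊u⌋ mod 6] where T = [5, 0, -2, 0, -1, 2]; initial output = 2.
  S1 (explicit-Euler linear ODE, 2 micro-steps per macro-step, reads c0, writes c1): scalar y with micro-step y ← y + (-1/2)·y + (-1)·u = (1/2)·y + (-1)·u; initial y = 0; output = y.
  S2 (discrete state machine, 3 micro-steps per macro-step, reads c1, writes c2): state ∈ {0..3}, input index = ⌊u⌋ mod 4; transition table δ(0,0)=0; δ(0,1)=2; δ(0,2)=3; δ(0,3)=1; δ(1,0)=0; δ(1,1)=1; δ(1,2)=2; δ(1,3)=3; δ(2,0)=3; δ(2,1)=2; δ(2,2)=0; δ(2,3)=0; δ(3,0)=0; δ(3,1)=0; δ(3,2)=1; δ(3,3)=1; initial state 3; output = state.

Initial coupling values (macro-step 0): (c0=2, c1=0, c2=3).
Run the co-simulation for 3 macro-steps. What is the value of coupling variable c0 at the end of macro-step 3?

c0 at macro-step 3 = 2

macro 1: S0 reads c1=0 → after 1×micro: 5; S1 reads c0=5 → after 2×micro: -15/2; S2 reads c1=-15/2 → after 3×micro: 0 ⇒ (c0=5, c1=-15/2, c2=0)
macro 2: S0 reads c1=-15/2 → after 1×micro: -1; S1 reads c0=-1 → after 2×micro: -3/8; S2 reads c1=-3/8 → after 3×micro: 1 ⇒ (c0=-1, c1=-3/8, c2=1)
macro 3: S0 reads c1=-3/8 → after 1×micro: 2; S1 reads c0=2 → after 2×micro: -99/32; S2 reads c1=-99/32 → after 3×micro: 0 ⇒ (c0=2, c1=-99/32, c2=0)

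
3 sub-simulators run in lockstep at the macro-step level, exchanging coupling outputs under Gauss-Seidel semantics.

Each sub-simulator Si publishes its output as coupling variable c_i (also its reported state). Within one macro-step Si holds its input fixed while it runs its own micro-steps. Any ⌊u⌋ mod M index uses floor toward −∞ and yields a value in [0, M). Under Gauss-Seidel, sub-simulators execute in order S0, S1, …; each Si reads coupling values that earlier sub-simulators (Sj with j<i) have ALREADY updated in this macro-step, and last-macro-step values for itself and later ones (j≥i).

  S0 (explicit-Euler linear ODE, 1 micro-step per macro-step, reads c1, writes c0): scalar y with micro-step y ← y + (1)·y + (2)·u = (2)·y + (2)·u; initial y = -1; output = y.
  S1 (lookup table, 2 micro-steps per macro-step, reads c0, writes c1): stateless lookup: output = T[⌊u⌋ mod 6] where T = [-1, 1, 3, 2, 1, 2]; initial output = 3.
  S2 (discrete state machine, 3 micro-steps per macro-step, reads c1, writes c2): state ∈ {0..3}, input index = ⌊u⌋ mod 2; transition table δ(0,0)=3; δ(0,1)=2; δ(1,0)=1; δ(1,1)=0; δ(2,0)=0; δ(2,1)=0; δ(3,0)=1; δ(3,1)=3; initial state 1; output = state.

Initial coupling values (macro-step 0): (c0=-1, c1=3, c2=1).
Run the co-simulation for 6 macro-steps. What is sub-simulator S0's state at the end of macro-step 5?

macro 1: S0 reads c1=3 → after 1×micro: 4; S1 reads c0=4 → after 2×micro: 1; S2 reads c1=1 → after 3×micro: 0 ⇒ (c0=4, c1=1, c2=0)
macro 2: S0 reads c1=1 → after 1×micro: 10; S1 reads c0=10 → after 2×micro: 1; S2 reads c1=1 → after 3×micro: 2 ⇒ (c0=10, c1=1, c2=2)
macro 3: S0 reads c1=1 → after 1×micro: 22; S1 reads c0=22 → after 2×micro: 1; S2 reads c1=1 → after 3×micro: 0 ⇒ (c0=22, c1=1, c2=0)
macro 4: S0 reads c1=1 → after 1×micro: 46; S1 reads c0=46 → after 2×micro: 1; S2 reads c1=1 → after 3×micro: 2 ⇒ (c0=46, c1=1, c2=2)
macro 5: S0 reads c1=1 → after 1×micro: 94; S1 reads c0=94 → after 2×micro: 1; S2 reads c1=1 → after 3×micro: 0 ⇒ (c0=94, c1=1, c2=0)
macro 6: S0 reads c1=1 → after 1×micro: 190; S1 reads c0=190 → after 2×micro: 1; S2 reads c1=1 → after 3×micro: 2 ⇒ (c0=190, c1=1, c2=2)

S0 state at macro-step 5 = 94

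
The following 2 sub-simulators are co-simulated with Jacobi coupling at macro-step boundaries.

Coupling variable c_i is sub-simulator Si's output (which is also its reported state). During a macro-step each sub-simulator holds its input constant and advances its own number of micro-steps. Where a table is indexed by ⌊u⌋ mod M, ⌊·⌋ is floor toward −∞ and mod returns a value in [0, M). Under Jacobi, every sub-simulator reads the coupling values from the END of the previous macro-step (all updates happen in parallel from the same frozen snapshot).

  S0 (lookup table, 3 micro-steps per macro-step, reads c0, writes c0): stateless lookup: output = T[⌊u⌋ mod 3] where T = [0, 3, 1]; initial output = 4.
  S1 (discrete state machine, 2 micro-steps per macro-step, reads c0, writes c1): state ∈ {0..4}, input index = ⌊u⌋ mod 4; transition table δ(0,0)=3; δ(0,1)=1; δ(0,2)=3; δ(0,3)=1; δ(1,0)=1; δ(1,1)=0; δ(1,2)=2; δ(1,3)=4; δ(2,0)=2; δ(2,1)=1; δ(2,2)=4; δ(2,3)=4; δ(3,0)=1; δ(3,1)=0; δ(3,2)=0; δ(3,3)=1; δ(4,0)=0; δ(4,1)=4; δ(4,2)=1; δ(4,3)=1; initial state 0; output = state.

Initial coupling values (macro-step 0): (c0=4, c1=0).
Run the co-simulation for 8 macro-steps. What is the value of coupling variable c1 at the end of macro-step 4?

c1 at macro-step 4 = 1

macro 1: S0 reads c0=4 → after 3×micro: 3; S1 reads c0=4 → after 2×micro: 1 ⇒ (c0=3, c1=1)
macro 2: S0 reads c0=3 → after 3×micro: 0; S1 reads c0=3 → after 2×micro: 1 ⇒ (c0=0, c1=1)
macro 3: S0 reads c0=0 → after 3×micro: 0; S1 reads c0=0 → after 2×micro: 1 ⇒ (c0=0, c1=1)
macro 4: S0 reads c0=0 → after 3×micro: 0; S1 reads c0=0 → after 2×micro: 1 ⇒ (c0=0, c1=1)
macro 5: S0 reads c0=0 → after 3×micro: 0; S1 reads c0=0 → after 2×micro: 1 ⇒ (c0=0, c1=1)
macro 6: S0 reads c0=0 → after 3×micro: 0; S1 reads c0=0 → after 2×micro: 1 ⇒ (c0=0, c1=1)
macro 7: S0 reads c0=0 → after 3×micro: 0; S1 reads c0=0 → after 2×micro: 1 ⇒ (c0=0, c1=1)
macro 8: S0 reads c0=0 → after 3×micro: 0; S1 reads c0=0 → after 2×micro: 1 ⇒ (c0=0, c1=1)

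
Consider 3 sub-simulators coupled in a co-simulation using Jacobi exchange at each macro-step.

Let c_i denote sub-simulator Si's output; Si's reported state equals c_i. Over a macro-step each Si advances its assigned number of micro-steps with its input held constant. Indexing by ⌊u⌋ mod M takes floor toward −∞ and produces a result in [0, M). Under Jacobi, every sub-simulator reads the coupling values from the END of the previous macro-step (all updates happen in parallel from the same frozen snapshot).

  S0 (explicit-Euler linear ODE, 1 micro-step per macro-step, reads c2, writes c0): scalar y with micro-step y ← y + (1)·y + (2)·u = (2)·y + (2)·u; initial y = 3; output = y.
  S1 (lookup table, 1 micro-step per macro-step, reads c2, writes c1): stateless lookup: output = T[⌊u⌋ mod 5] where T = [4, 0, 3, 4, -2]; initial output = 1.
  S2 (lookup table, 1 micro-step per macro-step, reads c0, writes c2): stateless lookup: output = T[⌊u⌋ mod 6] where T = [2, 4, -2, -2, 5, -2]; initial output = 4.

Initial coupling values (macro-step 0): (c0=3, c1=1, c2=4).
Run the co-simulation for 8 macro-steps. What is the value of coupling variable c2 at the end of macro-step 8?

c2 at macro-step 8 = -2

macro 1: S0 reads c2=4 → after 1×micro: 14; S1 reads c2=4 → after 1×micro: -2; S2 reads c0=3 → after 1×micro: -2 ⇒ (c0=14, c1=-2, c2=-2)
macro 2: S0 reads c2=-2 → after 1×micro: 24; S1 reads c2=-2 → after 1×micro: 4; S2 reads c0=14 → after 1×micro: -2 ⇒ (c0=24, c1=4, c2=-2)
macro 3: S0 reads c2=-2 → after 1×micro: 44; S1 reads c2=-2 → after 1×micro: 4; S2 reads c0=24 → after 1×micro: 2 ⇒ (c0=44, c1=4, c2=2)
macro 4: S0 reads c2=2 → after 1×micro: 92; S1 reads c2=2 → after 1×micro: 3; S2 reads c0=44 → after 1×micro: -2 ⇒ (c0=92, c1=3, c2=-2)
macro 5: S0 reads c2=-2 → after 1×micro: 180; S1 reads c2=-2 → after 1×micro: 4; S2 reads c0=92 → after 1×micro: -2 ⇒ (c0=180, c1=4, c2=-2)
macro 6: S0 reads c2=-2 → after 1×micro: 356; S1 reads c2=-2 → after 1×micro: 4; S2 reads c0=180 → after 1×micro: 2 ⇒ (c0=356, c1=4, c2=2)
macro 7: S0 reads c2=2 → after 1×micro: 716; S1 reads c2=2 → after 1×micro: 3; S2 reads c0=356 → after 1×micro: -2 ⇒ (c0=716, c1=3, c2=-2)
macro 8: S0 reads c2=-2 → after 1×micro: 1428; S1 reads c2=-2 → after 1×micro: 4; S2 reads c0=716 → after 1×micro: -2 ⇒ (c0=1428, c1=4, c2=-2)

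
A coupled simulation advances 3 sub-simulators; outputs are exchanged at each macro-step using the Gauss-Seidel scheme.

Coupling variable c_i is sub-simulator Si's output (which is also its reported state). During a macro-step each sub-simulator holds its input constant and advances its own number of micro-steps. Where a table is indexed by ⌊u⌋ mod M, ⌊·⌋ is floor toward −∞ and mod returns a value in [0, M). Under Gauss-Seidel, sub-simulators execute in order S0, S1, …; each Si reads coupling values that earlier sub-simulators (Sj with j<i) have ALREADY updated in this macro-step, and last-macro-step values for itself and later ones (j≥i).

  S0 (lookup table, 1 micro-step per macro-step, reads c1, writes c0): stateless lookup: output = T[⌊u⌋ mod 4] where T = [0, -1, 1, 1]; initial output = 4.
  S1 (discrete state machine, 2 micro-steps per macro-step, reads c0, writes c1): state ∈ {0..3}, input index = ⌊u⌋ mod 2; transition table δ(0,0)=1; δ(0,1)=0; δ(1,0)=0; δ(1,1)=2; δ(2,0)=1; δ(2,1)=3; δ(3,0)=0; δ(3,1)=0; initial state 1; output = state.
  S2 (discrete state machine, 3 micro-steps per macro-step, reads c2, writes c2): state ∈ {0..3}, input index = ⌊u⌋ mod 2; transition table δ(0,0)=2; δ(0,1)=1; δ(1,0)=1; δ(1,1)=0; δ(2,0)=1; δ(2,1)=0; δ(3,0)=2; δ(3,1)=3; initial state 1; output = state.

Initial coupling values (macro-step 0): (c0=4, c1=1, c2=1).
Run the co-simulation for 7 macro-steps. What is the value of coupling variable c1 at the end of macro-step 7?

macro 1: S0 reads c1=1 → after 1×micro: -1; S1 reads c0=-1 → after 2×micro: 3; S2 reads c2=1 → after 3×micro: 0 ⇒ (c0=-1, c1=3, c2=0)
macro 2: S0 reads c1=3 → after 1×micro: 1; S1 reads c0=1 → after 2×micro: 0; S2 reads c2=0 → after 3×micro: 1 ⇒ (c0=1, c1=0, c2=1)
macro 3: S0 reads c1=0 → after 1×micro: 0; S1 reads c0=0 → after 2×micro: 0; S2 reads c2=1 → after 3×micro: 0 ⇒ (c0=0, c1=0, c2=0)
macro 4: S0 reads c1=0 → after 1×micro: 0; S1 reads c0=0 → after 2×micro: 0; S2 reads c2=0 → after 3×micro: 1 ⇒ (c0=0, c1=0, c2=1)
macro 5: S0 reads c1=0 → after 1×micro: 0; S1 reads c0=0 → after 2×micro: 0; S2 reads c2=1 → after 3×micro: 0 ⇒ (c0=0, c1=0, c2=0)
macro 6: S0 reads c1=0 → after 1×micro: 0; S1 reads c0=0 → after 2×micro: 0; S2 reads c2=0 → after 3×micro: 1 ⇒ (c0=0, c1=0, c2=1)
macro 7: S0 reads c1=0 → after 1×micro: 0; S1 reads c0=0 → after 2×micro: 0; S2 reads c2=1 → after 3×micro: 0 ⇒ (c0=0, c1=0, c2=0)

c1 at macro-step 7 = 0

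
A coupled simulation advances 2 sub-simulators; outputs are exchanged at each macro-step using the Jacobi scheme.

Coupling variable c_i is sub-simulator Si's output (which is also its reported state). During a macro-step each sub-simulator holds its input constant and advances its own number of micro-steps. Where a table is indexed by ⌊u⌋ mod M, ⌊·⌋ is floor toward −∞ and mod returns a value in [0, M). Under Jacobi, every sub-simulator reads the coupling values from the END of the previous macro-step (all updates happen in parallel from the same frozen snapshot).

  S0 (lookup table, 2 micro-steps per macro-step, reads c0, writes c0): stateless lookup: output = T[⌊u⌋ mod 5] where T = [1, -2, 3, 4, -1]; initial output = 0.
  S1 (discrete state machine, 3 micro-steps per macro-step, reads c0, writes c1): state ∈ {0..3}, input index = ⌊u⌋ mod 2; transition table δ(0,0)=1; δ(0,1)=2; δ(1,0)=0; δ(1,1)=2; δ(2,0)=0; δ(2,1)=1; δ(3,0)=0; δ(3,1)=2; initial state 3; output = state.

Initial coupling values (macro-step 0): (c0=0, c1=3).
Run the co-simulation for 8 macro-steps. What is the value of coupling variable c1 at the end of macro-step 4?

c1 at macro-step 4 = 1

macro 1: S0 reads c0=0 → after 2×micro: 1; S1 reads c0=0 → after 3×micro: 0 ⇒ (c0=1, c1=0)
macro 2: S0 reads c0=1 → after 2×micro: -2; S1 reads c0=1 → after 3×micro: 2 ⇒ (c0=-2, c1=2)
macro 3: S0 reads c0=-2 → after 2×micro: 4; S1 reads c0=-2 → after 3×micro: 0 ⇒ (c0=4, c1=0)
macro 4: S0 reads c0=4 → after 2×micro: -1; S1 reads c0=4 → after 3×micro: 1 ⇒ (c0=-1, c1=1)
macro 5: S0 reads c0=-1 → after 2×micro: -1; S1 reads c0=-1 → after 3×micro: 2 ⇒ (c0=-1, c1=2)
macro 6: S0 reads c0=-1 → after 2×micro: -1; S1 reads c0=-1 → after 3×micro: 1 ⇒ (c0=-1, c1=1)
macro 7: S0 reads c0=-1 → after 2×micro: -1; S1 reads c0=-1 → after 3×micro: 2 ⇒ (c0=-1, c1=2)
macro 8: S0 reads c0=-1 → after 2×micro: -1; S1 reads c0=-1 → after 3×micro: 1 ⇒ (c0=-1, c1=1)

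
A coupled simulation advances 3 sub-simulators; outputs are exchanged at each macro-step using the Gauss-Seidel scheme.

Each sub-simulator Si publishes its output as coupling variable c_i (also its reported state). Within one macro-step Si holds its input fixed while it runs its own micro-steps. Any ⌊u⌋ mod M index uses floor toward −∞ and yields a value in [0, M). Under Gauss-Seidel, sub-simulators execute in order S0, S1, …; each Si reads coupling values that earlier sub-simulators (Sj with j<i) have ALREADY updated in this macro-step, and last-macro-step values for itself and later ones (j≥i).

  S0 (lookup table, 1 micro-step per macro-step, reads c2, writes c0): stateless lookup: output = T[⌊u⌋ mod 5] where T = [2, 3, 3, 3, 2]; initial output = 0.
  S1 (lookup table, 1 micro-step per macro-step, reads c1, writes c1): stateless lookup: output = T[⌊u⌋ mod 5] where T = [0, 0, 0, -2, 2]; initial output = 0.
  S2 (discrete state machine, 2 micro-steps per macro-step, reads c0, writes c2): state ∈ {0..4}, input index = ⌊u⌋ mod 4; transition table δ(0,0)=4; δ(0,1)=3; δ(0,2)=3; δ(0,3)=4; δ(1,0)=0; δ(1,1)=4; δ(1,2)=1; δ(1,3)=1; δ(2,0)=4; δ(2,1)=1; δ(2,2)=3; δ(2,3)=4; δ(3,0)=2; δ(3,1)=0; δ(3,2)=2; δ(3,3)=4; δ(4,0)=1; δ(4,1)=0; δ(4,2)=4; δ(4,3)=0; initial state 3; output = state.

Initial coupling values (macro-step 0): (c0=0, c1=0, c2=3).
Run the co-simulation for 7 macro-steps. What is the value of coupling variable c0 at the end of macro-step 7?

macro 1: S0 reads c2=3 → after 1×micro: 3; S1 reads c1=0 → after 1×micro: 0; S2 reads c0=3 → after 2×micro: 0 ⇒ (c0=3, c1=0, c2=0)
macro 2: S0 reads c2=0 → after 1×micro: 2; S1 reads c1=0 → after 1×micro: 0; S2 reads c0=2 → after 2×micro: 2 ⇒ (c0=2, c1=0, c2=2)
macro 3: S0 reads c2=2 → after 1×micro: 3; S1 reads c1=0 → after 1×micro: 0; S2 reads c0=3 → after 2×micro: 0 ⇒ (c0=3, c1=0, c2=0)
macro 4: S0 reads c2=0 → after 1×micro: 2; S1 reads c1=0 → after 1×micro: 0; S2 reads c0=2 → after 2×micro: 2 ⇒ (c0=2, c1=0, c2=2)
macro 5: S0 reads c2=2 → after 1×micro: 3; S1 reads c1=0 → after 1×micro: 0; S2 reads c0=3 → after 2×micro: 0 ⇒ (c0=3, c1=0, c2=0)
macro 6: S0 reads c2=0 → after 1×micro: 2; S1 reads c1=0 → after 1×micro: 0; S2 reads c0=2 → after 2×micro: 2 ⇒ (c0=2, c1=0, c2=2)
macro 7: S0 reads c2=2 → after 1×micro: 3; S1 reads c1=0 → after 1×micro: 0; S2 reads c0=3 → after 2×micro: 0 ⇒ (c0=3, c1=0, c2=0)

c0 at macro-step 7 = 3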